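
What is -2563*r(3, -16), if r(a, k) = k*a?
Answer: 123024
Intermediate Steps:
r(a, k) = a*k
-2563*r(3, -16) = -7689*(-16) = -2563*(-48) = 123024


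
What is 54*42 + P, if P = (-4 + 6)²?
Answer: 2272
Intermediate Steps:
P = 4 (P = 2² = 4)
54*42 + P = 54*42 + 4 = 2268 + 4 = 2272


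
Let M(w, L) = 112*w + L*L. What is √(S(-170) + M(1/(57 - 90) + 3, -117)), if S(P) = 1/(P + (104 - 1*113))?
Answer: √489250783758/5907 ≈ 118.41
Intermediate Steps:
M(w, L) = L² + 112*w (M(w, L) = 112*w + L² = L² + 112*w)
S(P) = 1/(-9 + P) (S(P) = 1/(P + (104 - 113)) = 1/(P - 9) = 1/(-9 + P))
√(S(-170) + M(1/(57 - 90) + 3, -117)) = √(1/(-9 - 170) + ((-117)² + 112*(1/(57 - 90) + 3))) = √(1/(-179) + (13689 + 112*(1/(-33) + 3))) = √(-1/179 + (13689 + 112*(-1/33 + 3))) = √(-1/179 + (13689 + 112*(98/33))) = √(-1/179 + (13689 + 10976/33)) = √(-1/179 + 462713/33) = √(82825594/5907) = √489250783758/5907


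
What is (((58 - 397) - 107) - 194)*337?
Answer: -215680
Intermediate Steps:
(((58 - 397) - 107) - 194)*337 = ((-339 - 107) - 194)*337 = (-446 - 194)*337 = -640*337 = -215680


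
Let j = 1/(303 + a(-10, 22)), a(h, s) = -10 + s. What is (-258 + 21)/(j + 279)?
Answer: -74655/87886 ≈ -0.84945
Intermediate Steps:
j = 1/315 (j = 1/(303 + (-10 + 22)) = 1/(303 + 12) = 1/315 ≈ 0.0031746)
(-258 + 21)/(j + 279) = (-258 + 21)/(1/315 + 279) = -237/87886/315 = -237*315/87886 = -74655/87886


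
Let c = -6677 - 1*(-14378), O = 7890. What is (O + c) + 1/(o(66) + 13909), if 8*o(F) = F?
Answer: 867935383/55669 ≈ 15591.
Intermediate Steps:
o(F) = F/8
c = 7701 (c = -6677 + 14378 = 7701)
(O + c) + 1/(o(66) + 13909) = (7890 + 7701) + 1/((⅛)*66 + 13909) = 15591 + 1/(33/4 + 13909) = 15591 + 1/(55669/4) = 15591 + 4/55669 = 867935383/55669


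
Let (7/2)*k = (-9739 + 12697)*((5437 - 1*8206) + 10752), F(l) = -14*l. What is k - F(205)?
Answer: 47247518/7 ≈ 6.7496e+6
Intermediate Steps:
k = 47227428/7 (k = 2*((-9739 + 12697)*((5437 - 1*8206) + 10752))/7 = 2*(2958*((5437 - 8206) + 10752))/7 = 2*(2958*(-2769 + 10752))/7 = 2*(2958*7983)/7 = (2/7)*23613714 = 47227428/7 ≈ 6.7468e+6)
k - F(205) = 47227428/7 - (-14)*205 = 47227428/7 - 1*(-2870) = 47227428/7 + 2870 = 47247518/7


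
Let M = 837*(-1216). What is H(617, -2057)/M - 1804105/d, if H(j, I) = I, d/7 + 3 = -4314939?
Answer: 105463027001/1707888563136 ≈ 0.061751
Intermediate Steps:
d = -30204594 (d = -21 + 7*(-4314939) = -21 - 30204573 = -30204594)
M = -1017792
H(617, -2057)/M - 1804105/d = -2057/(-1017792) - 1804105/(-30204594) = -2057*(-1/1017792) - 1804105*(-1/30204594) = 2057/1017792 + 1804105/30204594 = 105463027001/1707888563136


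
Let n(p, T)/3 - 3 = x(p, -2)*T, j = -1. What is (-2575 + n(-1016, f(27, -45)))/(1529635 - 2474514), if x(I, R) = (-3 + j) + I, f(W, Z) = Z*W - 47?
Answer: -296858/72683 ≈ -4.0843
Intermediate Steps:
f(W, Z) = -47 + W*Z (f(W, Z) = W*Z - 47 = -47 + W*Z)
x(I, R) = -4 + I (x(I, R) = (-3 - 1) + I = -4 + I)
n(p, T) = 9 + 3*T*(-4 + p) (n(p, T) = 9 + 3*((-4 + p)*T) = 9 + 3*(T*(-4 + p)) = 9 + 3*T*(-4 + p))
(-2575 + n(-1016, f(27, -45)))/(1529635 - 2474514) = (-2575 + (9 + 3*(-47 + 27*(-45))*(-4 - 1016)))/(1529635 - 2474514) = (-2575 + (9 + 3*(-47 - 1215)*(-1020)))/(-944879) = (-2575 + (9 + 3*(-1262)*(-1020)))*(-1/944879) = (-2575 + (9 + 3861720))*(-1/944879) = (-2575 + 3861729)*(-1/944879) = 3859154*(-1/944879) = -296858/72683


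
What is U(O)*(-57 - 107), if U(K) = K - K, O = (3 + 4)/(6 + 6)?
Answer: 0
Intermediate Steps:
O = 7/12 ≈ 0.58333
U(K) = 0
U(O)*(-57 - 107) = 0*(-57 - 107) = 0*(-164) = 0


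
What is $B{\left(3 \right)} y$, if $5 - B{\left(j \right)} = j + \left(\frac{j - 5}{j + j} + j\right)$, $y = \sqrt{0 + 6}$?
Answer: $- \frac{2 \sqrt{6}}{3} \approx -1.633$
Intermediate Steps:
$y = \sqrt{6} \approx 2.4495$
$B{\left(j \right)} = 5 - 2 j - \frac{-5 + j}{2 j}$ ($B{\left(j \right)} = 5 - \left(j + \left(\frac{j - 5}{j + j} + j\right)\right) = 5 - \left(j + \left(\frac{-5 + j}{2 j} + j\right)\right) = 5 - \left(j + \left(j + \frac{-5 + j}{2 j}\right)\right) = 5 - \left(2 j + \frac{-5 + j}{2 j}\right) = 5 - 2 j - \frac{-5 + j}{2 j}$)
$B{\left(3 \right)} y = \frac{5 - 3 \left(-9 + 4 \cdot 3\right)}{2 \cdot 3} \sqrt{6} = \frac{1}{2} \cdot \frac{1}{3} \left(5 - 3 \left(-9 + 12\right)\right) \sqrt{6} = \frac{1}{2} \cdot \frac{1}{3} \left(5 - 3 \cdot 3\right) \sqrt{6} = \frac{1}{2} \cdot \frac{1}{3} \left(5 - 9\right) \sqrt{6} = \frac{1}{2} \cdot \frac{1}{3} \left(-4\right) \sqrt{6} = - \frac{2 \sqrt{6}}{3}$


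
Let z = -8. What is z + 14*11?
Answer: 146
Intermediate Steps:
z + 14*11 = -8 + 14*11 = -8 + 154 = 146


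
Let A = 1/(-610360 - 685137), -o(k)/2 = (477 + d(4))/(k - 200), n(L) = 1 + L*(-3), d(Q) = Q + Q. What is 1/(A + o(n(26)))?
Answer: 358852669/1256631813 ≈ 0.28557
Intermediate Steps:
d(Q) = 2*Q
n(L) = 1 - 3*L
o(k) = -970/(-200 + k) (o(k) = -2*(477 + 2*4)/(k - 200) = -2*(477 + 8)/(-200 + k) = -970/(-200 + k))
A = -1/1295497 (A = 1/(-1295497) = -1/1295497 ≈ -7.7190e-7)
1/(A + o(n(26))) = 1/(-1/1295497 - 970/(-200 + (1 - 3*26))) = 1/(-1/1295497 - 970/(-200 + (1 - 78))) = 1/(-1/1295497 - 970/(-200 - 77)) = 1/(-1/1295497 - 970/(-277)) = 1/(-1/1295497 - 970*(-1/277)) = 1/(-1/1295497 + 970/277) = 1/(1256631813/358852669) = 358852669/1256631813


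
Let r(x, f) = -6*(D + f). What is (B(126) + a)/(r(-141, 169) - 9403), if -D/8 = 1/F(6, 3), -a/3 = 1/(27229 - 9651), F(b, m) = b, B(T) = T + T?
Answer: -4429653/182969402 ≈ -0.024210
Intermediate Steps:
B(T) = 2*T
a = -3/17578 (a = -3/(27229 - 9651) = -3/17578 ≈ -0.00017067)
D = -4/3 (D = -8/6 = -8*1/6 = -4/3 ≈ -1.3333)
r(x, f) = 8 - 6*f (r(x, f) = -6*(-4/3 + f) = 8 - 6*f)
(B(126) + a)/(r(-141, 169) - 9403) = (2*126 - 3/17578)/((8 - 6*169) - 9403) = (252 - 3/17578)/((8 - 1014) - 9403) = 4429653/(17578*(-1006 - 9403)) = (4429653/17578)/(-10409) = (4429653/17578)*(-1/10409) = -4429653/182969402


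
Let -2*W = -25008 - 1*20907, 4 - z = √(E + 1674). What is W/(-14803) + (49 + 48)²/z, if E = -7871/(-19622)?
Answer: -23357968049257/963413198082 - 9409*√644682752578/32541147 ≈ -256.40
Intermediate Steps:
E = 7871/19622 (E = -7871*(-1/19622) = 7871/19622 ≈ 0.40113)
z = 4 - √644682752578/19622 (z = 4 - √(7871/19622 + 1674) = 4 - √(32855099/19622) = 4 - √644682752578/19622 ≈ -36.919)
W = 45915/2 (W = -(-25008 - 1*20907)/2 = -(-25008 - 20907)/2 = -½*(-45915) = 45915/2 ≈ 22958.)
W/(-14803) + (49 + 48)²/z = (45915/2)/(-14803) + (49 + 48)²/(4 - √644682752578/19622) = (45915/2)*(-1/14803) + 97²/(4 - √644682752578/19622) = -45915/29606 + 9409/(4 - √644682752578/19622)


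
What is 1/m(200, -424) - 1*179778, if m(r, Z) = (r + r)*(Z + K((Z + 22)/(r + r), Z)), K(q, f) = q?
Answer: -30562619557/170002 ≈ -1.7978e+5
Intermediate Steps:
m(r, Z) = 2*r*(Z + (22 + Z)/(2*r)) (m(r, Z) = (r + r)*(Z + (Z + 22)/(r + r)) = (2*r)*(Z + (22 + Z)/((2*r))) = (2*r)*(Z + (22 + Z)*(1/(2*r))) = (2*r)*(Z + (22 + Z)/(2*r)) = 2*r*(Z + (22 + Z)/(2*r)))
1/m(200, -424) - 1*179778 = 1/(22 - 424 + 2*(-424)*200) - 1*179778 = 1/(22 - 424 - 169600) - 179778 = 1/(-170002) - 179778 = -1/170002 - 179778 = -30562619557/170002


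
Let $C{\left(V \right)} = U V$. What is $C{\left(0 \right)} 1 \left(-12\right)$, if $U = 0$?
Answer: $0$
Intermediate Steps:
$C{\left(V \right)} = 0$ ($C{\left(V \right)} = 0 V = 0$)
$C{\left(0 \right)} 1 \left(-12\right) = 0 \cdot 1 \left(-12\right) = 0 \left(-12\right) = 0$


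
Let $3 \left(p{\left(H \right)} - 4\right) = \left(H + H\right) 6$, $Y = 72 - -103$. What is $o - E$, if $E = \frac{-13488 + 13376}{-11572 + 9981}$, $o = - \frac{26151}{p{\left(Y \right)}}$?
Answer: $- \frac{41685089}{1120064} \approx -37.217$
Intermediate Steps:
$Y = 175$ ($Y = 72 + 103 = 175$)
$p{\left(H \right)} = 4 + 4 H$ ($p{\left(H \right)} = 4 + \frac{\left(H + H\right) 6}{3} = 4 + \frac{2 H 6}{3} = 4 + \frac{12 H}{3} = 4 + 4 H$)
$o = - \frac{26151}{704}$ ($o = - \frac{26151}{4 + 4 \cdot 175} = - \frac{26151}{4 + 700} = - \frac{26151}{704} \approx -37.146$)
$E = \frac{112}{1591}$ ($E = - \frac{112}{-1591} = \left(-112\right) \left(- \frac{1}{1591}\right) = \frac{112}{1591} \approx 0.070396$)
$o - E = - \frac{26151}{704} - \frac{112}{1591} = - \frac{41685089}{1120064}$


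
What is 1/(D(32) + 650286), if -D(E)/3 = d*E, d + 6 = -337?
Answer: 1/683214 ≈ 1.4637e-6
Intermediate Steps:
d = -343 (d = -6 - 337 = -343)
D(E) = 1029*E (D(E) = -(-1029)*E = 1029*E)
1/(D(32) + 650286) = 1/(1029*32 + 650286) = 1/(32928 + 650286) = 1/683214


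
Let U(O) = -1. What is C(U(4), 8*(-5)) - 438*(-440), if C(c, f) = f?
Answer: 192680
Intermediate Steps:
C(U(4), 8*(-5)) - 438*(-440) = 8*(-5) - 438*(-440) = -40 + 192720 = 192680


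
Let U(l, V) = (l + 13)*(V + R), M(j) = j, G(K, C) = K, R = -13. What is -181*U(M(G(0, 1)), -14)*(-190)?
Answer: -12070890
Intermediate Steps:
U(l, V) = (-13 + V)*(13 + l) (U(l, V) = (l + 13)*(V - 13) = (13 + l)*(-13 + V) = (-13 + V)*(13 + l))
-181*U(M(G(0, 1)), -14)*(-190) = -181*(-169 - 13*0 + 13*(-14) - 14*0)*(-190) = -181*(-169 + 0 - 182 + 0)*(-190) = -181*(-351)*(-190) = 63531*(-190) = -12070890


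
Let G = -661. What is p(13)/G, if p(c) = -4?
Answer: 4/661 ≈ 0.0060514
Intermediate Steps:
p(13)/G = -4/(-661) = -4*(-1/661) = 4/661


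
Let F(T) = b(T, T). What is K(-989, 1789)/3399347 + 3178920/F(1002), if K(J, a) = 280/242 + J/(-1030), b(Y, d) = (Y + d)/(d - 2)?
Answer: 112231933946199166123/70751322973870 ≈ 1.5863e+6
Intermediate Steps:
b(Y, d) = (Y + d)/(-2 + d)
K(J, a) = 140/121 - J/1030 (K(J, a) = 280*(1/242) + J*(-1/1030) = 140/121 - J/1030)
F(T) = 2*T/(-2 + T) (F(T) = (T + T)/(-2 + T) = (2*T)/(-2 + T) = 2*T/(-2 + T))
K(-989, 1789)/3399347 + 3178920/F(1002) = (140/121 - 1/1030*(-989))/3399347 + 3178920/((2*1002/(-2 + 1002))) = (140/121 + 989/1030)*(1/3399347) + 3178920/((2*1002/1000)) = (263869/124630)*(1/3399347) + 3178920/((2*1002*(1/1000))) = 263869/423660616610 + 3178920/(501/250) = 263869/423660616610 + 3178920*(250/501) = 263869/423660616610 + 264910000/167 = 112231933946199166123/70751322973870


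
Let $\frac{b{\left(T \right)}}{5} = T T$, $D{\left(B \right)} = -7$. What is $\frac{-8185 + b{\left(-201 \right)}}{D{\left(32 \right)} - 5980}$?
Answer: $- \frac{193820}{5987} \approx -32.373$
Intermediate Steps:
$b{\left(T \right)} = 5 T^{2}$ ($b{\left(T \right)} = 5 T T = 5 T^{2}$)
$\frac{-8185 + b{\left(-201 \right)}}{D{\left(32 \right)} - 5980} = \frac{-8185 + 5 \left(-201\right)^{2}}{-7 - 5980} = \frac{-8185 + 5 \cdot 40401}{-5987} = \left(-8185 + 202005\right) \left(- \frac{1}{5987}\right) = 193820 \left(- \frac{1}{5987}\right) = - \frac{193820}{5987}$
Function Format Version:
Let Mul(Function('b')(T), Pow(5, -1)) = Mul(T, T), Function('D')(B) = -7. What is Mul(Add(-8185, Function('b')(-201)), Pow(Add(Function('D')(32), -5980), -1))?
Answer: Rational(-193820, 5987) ≈ -32.373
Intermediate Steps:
Function('b')(T) = Mul(5, Pow(T, 2)) (Function('b')(T) = Mul(5, Mul(T, T)) = Mul(5, Pow(T, 2)))
Mul(Add(-8185, Function('b')(-201)), Pow(Add(Function('D')(32), -5980), -1)) = Mul(Add(-8185, Mul(5, Pow(-201, 2))), Pow(Add(-7, -5980), -1)) = Mul(Add(-8185, Mul(5, 40401)), Pow(-5987, -1)) = Mul(Add(-8185, 202005), Rational(-1, 5987)) = Mul(193820, Rational(-1, 5987)) = Rational(-193820, 5987)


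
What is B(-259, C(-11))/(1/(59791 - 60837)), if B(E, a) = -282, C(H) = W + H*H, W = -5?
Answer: 294972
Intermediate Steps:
C(H) = -5 + H² (C(H) = -5 + H*H = -5 + H²)
B(-259, C(-11))/(1/(59791 - 60837)) = -282/(1/(59791 - 60837)) = -282/(1/(-1046)) = -282/(-1/1046) = -282*(-1046) = 294972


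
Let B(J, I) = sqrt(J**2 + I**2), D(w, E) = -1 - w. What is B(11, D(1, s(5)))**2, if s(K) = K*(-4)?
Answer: 125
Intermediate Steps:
s(K) = -4*K
B(J, I) = sqrt(I**2 + J**2)
B(11, D(1, s(5)))**2 = (sqrt((-1 - 1*1)**2 + 11**2))**2 = (sqrt((-1 - 1)**2 + 121))**2 = (sqrt((-2)**2 + 121))**2 = (sqrt(4 + 121))**2 = (sqrt(125))**2 = (5*sqrt(5))**2 = 125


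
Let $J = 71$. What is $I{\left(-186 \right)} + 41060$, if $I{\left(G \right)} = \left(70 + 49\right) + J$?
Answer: $41250$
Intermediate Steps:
$I{\left(G \right)} = 190$ ($I{\left(G \right)} = \left(70 + 49\right) + 71 = 119 + 71 = 190$)
$I{\left(-186 \right)} + 41060 = 190 + 41060 = 41250$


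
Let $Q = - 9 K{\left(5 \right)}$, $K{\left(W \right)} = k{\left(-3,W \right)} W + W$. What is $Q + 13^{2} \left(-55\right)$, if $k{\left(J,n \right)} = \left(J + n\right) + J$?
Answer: $-9295$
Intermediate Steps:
$k{\left(J,n \right)} = n + 2 J$
$K{\left(W \right)} = W + W \left(-6 + W\right)$ ($K{\left(W \right)} = \left(W + 2 \left(-3\right)\right) W + W = \left(W - 6\right) W + W = \left(-6 + W\right) W + W = W \left(-6 + W\right) + W = W + W \left(-6 + W\right)$)
$Q = 0$ ($Q = - 9 \cdot 5 \left(-5 + 5\right) = - 9 \cdot 5 \cdot 0 = \left(-9\right) 0 = 0$)
$Q + 13^{2} \left(-55\right) = 0 + 13^{2} \left(-55\right) = 0 + 169 \left(-55\right) = 0 - 9295 = -9295$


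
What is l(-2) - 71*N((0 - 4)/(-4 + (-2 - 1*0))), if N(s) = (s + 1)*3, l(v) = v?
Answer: -357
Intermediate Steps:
N(s) = 3 + 3*s (N(s) = (1 + s)*3 = 3 + 3*s)
l(-2) - 71*N((0 - 4)/(-4 + (-2 - 1*0))) = -2 - 71*(3 + 3*((0 - 4)/(-4 + (-2 - 1*0)))) = -2 - 71*(3 + 3*(-4/(-4 + (-2 + 0)))) = -2 - 71*(3 + 3*(-4/(-4 - 2))) = -2 - 71*(3 + 3*(-4/(-6))) = -2 - 71*(3 + 3*(-4*(-⅙))) = -2 - 71*(3 + 3*(⅔)) = -2 - 71*(3 + 2) = -2 - 71*5 = -2 - 355 = -357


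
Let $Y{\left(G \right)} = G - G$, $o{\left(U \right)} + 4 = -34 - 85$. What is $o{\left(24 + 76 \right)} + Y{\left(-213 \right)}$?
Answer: $-123$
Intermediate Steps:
$o{\left(U \right)} = -123$ ($o{\left(U \right)} = -4 - 119 = -123$)
$Y{\left(G \right)} = 0$
$o{\left(24 + 76 \right)} + Y{\left(-213 \right)} = -123 + 0 = -123$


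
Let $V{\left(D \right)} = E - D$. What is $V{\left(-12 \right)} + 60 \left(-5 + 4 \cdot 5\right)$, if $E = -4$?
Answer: $908$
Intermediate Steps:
$V{\left(D \right)} = -4 - D$
$V{\left(-12 \right)} + 60 \left(-5 + 4 \cdot 5\right) = \left(-4 - -12\right) + 60 \left(-5 + 4 \cdot 5\right) = \left(-4 + 12\right) + 60 \left(-5 + 20\right) = 8 + 60 \cdot 15 = 8 + 900 = 908$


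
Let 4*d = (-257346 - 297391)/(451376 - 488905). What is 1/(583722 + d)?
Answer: 150116/87626566489 ≈ 1.7131e-6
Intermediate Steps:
d = 554737/150116 (d = ((-257346 - 297391)/(451376 - 488905))/4 = (-554737/(-37529))/4 = (-554737*(-1/37529))/4 = (1/4)*(554737/37529) = 554737/150116 ≈ 3.6954)
1/(583722 + d) = 1/(583722 + 554737/150116) = 1/(87626566489/150116) = 150116/87626566489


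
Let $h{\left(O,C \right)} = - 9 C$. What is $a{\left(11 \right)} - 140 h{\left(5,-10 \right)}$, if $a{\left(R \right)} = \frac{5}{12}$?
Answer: $- \frac{151195}{12} \approx -12600.0$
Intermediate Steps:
$a{\left(R \right)} = \frac{5}{12}$ ($a{\left(R \right)} = 5 \cdot \frac{1}{12} = \frac{5}{12}$)
$a{\left(11 \right)} - 140 h{\left(5,-10 \right)} = \frac{5}{12} - 140 \left(\left(-9\right) \left(-10\right)\right) = \frac{5}{12} - 12600 = - \frac{151195}{12}$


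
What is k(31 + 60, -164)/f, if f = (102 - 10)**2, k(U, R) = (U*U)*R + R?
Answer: -169781/1058 ≈ -160.47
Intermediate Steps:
k(U, R) = R + R*U**2 (k(U, R) = U**2*R + R = R*U**2 + R = R + R*U**2)
f = 8464 (f = 92**2 = 8464)
k(31 + 60, -164)/f = -164*(1 + (31 + 60)**2)/8464 = -164*(1 + 91**2)*(1/8464) = -164*(1 + 8281)*(1/8464) = -164*8282*(1/8464) = -1358248*1/8464 = -169781/1058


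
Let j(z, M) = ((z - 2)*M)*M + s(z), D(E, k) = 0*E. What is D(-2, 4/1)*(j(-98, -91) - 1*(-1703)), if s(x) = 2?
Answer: 0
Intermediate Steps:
D(E, k) = 0
j(z, M) = 2 + M**2*(-2 + z) (j(z, M) = ((z - 2)*M)*M + 2 = ((-2 + z)*M)*M + 2 = (M*(-2 + z))*M + 2 = M**2*(-2 + z) + 2 = 2 + M**2*(-2 + z))
D(-2, 4/1)*(j(-98, -91) - 1*(-1703)) = 0*((2 - 2*(-91)**2 - 98*(-91)**2) - 1*(-1703)) = 0*((2 - 2*8281 - 98*8281) + 1703) = 0*((2 - 16562 - 811538) + 1703) = 0*(-828098 + 1703) = 0*(-826395) = 0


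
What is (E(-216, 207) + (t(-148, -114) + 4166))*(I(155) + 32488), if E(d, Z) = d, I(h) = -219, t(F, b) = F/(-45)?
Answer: 5740590562/45 ≈ 1.2757e+8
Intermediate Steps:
t(F, b) = -F/45 (t(F, b) = F*(-1/45) = -F/45)
(E(-216, 207) + (t(-148, -114) + 4166))*(I(155) + 32488) = (-216 + (-1/45*(-148) + 4166))*(-219 + 32488) = (-216 + (148/45 + 4166))*32269 = (-216 + 187618/45)*32269 = (177898/45)*32269 = 5740590562/45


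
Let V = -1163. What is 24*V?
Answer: -27912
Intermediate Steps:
24*V = 24*(-1163) = -27912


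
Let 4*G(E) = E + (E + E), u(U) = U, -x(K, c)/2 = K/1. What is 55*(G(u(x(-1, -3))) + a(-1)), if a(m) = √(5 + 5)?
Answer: 165/2 + 55*√10 ≈ 256.43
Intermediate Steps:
x(K, c) = -2*K (x(K, c) = -2*K/1 = -2*K)
G(E) = 3*E/4 (G(E) = (E + (E + E))/4 = (E + 2*E)/4 = (3*E)/4 = 3*E/4)
a(m) = √10
55*(G(u(x(-1, -3))) + a(-1)) = 55*(3*(-2*(-1))/4 + √10) = 55*((¾)*2 + √10) = 55*(3/2 + √10) = 165/2 + 55*√10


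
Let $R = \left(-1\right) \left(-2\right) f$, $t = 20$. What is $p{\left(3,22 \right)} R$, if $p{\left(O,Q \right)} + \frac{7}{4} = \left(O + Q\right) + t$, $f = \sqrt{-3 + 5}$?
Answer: $\frac{173 \sqrt{2}}{2} \approx 122.33$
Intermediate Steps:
$f = \sqrt{2} \approx 1.4142$
$R = 2 \sqrt{2}$ ($R = \left(-1\right) \left(-2\right) \sqrt{2} = 2 \sqrt{2} \approx 2.8284$)
$p{\left(O,Q \right)} = \frac{73}{4} + O + Q$ ($p{\left(O,Q \right)} = - \frac{7}{4} + \left(\left(O + Q\right) + 20\right) = - \frac{7}{4} + \left(20 + O + Q\right) = \frac{73}{4} + O + Q$)
$p{\left(3,22 \right)} R = \left(\frac{73}{4} + 3 + 22\right) 2 \sqrt{2} = \frac{173 \cdot 2 \sqrt{2}}{4} = \frac{173 \sqrt{2}}{2}$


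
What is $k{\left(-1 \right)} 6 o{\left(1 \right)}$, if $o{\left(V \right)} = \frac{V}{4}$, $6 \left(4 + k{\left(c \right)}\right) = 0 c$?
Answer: $-6$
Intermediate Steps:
$k{\left(c \right)} = -4$ ($k{\left(c \right)} = -4 + \frac{0 c}{6} = -4 + \frac{1}{6} \cdot 0 = -4 + 0 = -4$)
$o{\left(V \right)} = \frac{V}{4}$ ($o{\left(V \right)} = V \frac{1}{4} = \frac{V}{4}$)
$k{\left(-1 \right)} 6 o{\left(1 \right)} = \left(-4\right) 6 \cdot \frac{1}{4} \cdot 1 = \left(-24\right) \frac{1}{4} = -6$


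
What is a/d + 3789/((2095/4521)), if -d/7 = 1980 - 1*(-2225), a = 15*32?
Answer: 100844515083/12333265 ≈ 8176.6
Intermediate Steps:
a = 480
d = -29435 (d = -7*(1980 - 1*(-2225)) = -7*(1980 + 2225) = -7*4205 = -29435)
a/d + 3789/((2095/4521)) = 480/(-29435) + 3789/((2095/4521)) = 480*(-1/29435) + 3789/((2095*(1/4521))) = -96/5887 + 3789/(2095/4521) = -96/5887 + 3789*(4521/2095) = -96/5887 + 17130069/2095 = 100844515083/12333265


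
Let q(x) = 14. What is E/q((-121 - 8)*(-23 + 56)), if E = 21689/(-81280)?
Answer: -21689/1137920 ≈ -0.019060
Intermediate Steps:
E = -21689/81280 (E = 21689*(-1/81280) = -21689/81280 ≈ -0.26684)
E/q((-121 - 8)*(-23 + 56)) = -21689/81280/14 = -21689/81280*1/14 = -21689/1137920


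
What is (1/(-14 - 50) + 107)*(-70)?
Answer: -239645/32 ≈ -7488.9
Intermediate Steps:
(1/(-14 - 50) + 107)*(-70) = (1/(-64) + 107)*(-70) = (-1/64 + 107)*(-70) = (6847/64)*(-70) = -239645/32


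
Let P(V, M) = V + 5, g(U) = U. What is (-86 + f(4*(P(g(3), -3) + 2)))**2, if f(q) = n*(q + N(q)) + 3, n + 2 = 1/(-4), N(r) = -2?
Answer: 113569/4 ≈ 28392.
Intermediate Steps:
n = -9/4 (n = -2 + 1/(-4) = -2 - 1/4 = -9/4 ≈ -2.2500)
P(V, M) = 5 + V
f(q) = 15/2 - 9*q/4 (f(q) = -9*(q - 2)/4 + 3 = -9*(-2 + q)/4 + 3 = (9/2 - 9*q/4) + 3 = 15/2 - 9*q/4)
(-86 + f(4*(P(g(3), -3) + 2)))**2 = (-86 + (15/2 - 9*((5 + 3) + 2)))**2 = (-86 + (15/2 - 9*(8 + 2)))**2 = (-86 + (15/2 - 9*10))**2 = (-86 + (15/2 - 9/4*40))**2 = (-86 + (15/2 - 90))**2 = (-86 - 165/2)**2 = (-337/2)**2 = 113569/4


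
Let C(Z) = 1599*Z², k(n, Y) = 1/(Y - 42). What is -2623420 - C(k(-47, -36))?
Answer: -409253561/156 ≈ -2.6234e+6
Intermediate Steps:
k(n, Y) = 1/(-42 + Y)
-2623420 - C(k(-47, -36)) = -2623420 - 1599*(1/(-42 - 36))² = -2623420 - 1599*(1/(-78))² = -2623420 - 1599*(-1/78)² = -2623420 - 1599/6084 = -2623420 - 1*41/156 = -2623420 - 41/156 = -409253561/156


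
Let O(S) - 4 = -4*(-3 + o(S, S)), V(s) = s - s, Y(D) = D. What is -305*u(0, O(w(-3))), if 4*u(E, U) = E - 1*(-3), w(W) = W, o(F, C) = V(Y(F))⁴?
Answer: -915/4 ≈ -228.75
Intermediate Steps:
V(s) = 0
o(F, C) = 0 (o(F, C) = 0⁴ = 0)
O(S) = 16 (O(S) = 4 - 4*(-3 + 0) = 4 - 4*(-3) = 4 + 12 = 16)
u(E, U) = ¾ + E/4 (u(E, U) = (E - 1*(-3))/4 = (E + 3)/4 = (3 + E)/4 = ¾ + E/4)
-305*u(0, O(w(-3))) = -305*(¾ + (¼)*0) = -305*(¾ + 0) = -305*¾ = -915/4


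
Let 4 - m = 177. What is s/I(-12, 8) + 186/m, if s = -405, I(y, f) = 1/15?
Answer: -1051161/173 ≈ -6076.1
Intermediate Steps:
I(y, f) = 1/15
m = -173 (m = 4 - 1*177 = 4 - 177 = -173)
s/I(-12, 8) + 186/m = -405/1/15 + 186/(-173) = -405*15 + 186*(-1/173) = -6075 - 186/173 = -1051161/173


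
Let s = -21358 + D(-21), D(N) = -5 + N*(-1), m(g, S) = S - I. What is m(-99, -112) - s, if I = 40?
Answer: 21190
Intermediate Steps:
m(g, S) = -40 + S (m(g, S) = S - 1*40 = S - 40 = -40 + S)
D(N) = -5 - N
s = -21342 (s = -21358 + (-5 - 1*(-21)) = -21358 + (-5 + 21) = -21358 + 16 = -21342)
m(-99, -112) - s = (-40 - 112) - 1*(-21342) = -152 + 21342 = 21190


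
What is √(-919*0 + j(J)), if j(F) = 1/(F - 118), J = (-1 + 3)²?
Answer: I*√114/114 ≈ 0.093659*I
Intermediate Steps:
J = 4 (J = 2² = 4)
j(F) = 1/(-118 + F)
√(-919*0 + j(J)) = √(-919*0 + 1/(-118 + 4)) = √(0 + 1/(-114)) = √(0 - 1/114) = √(-1/114) = I*√114/114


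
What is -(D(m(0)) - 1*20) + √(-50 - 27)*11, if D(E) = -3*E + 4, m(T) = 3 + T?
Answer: 25 + 11*I*√77 ≈ 25.0 + 96.525*I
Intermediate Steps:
D(E) = 4 - 3*E
-(D(m(0)) - 1*20) + √(-50 - 27)*11 = -((4 - 3*(3 + 0)) - 1*20) + √(-50 - 27)*11 = -((4 - 3*3) - 20) + √(-77)*11 = -((4 - 9) - 20) + (I*√77)*11 = -(-5 - 20) + 11*I*√77 = -1*(-25) + 11*I*√77 = 25 + 11*I*√77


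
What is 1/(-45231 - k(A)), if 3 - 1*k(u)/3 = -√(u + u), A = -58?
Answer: I/(6*(√29 - 7540*I)) ≈ -2.2104e-5 + 1.5787e-8*I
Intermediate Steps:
k(u) = 9 + 3*√2*√u (k(u) = 9 - (-3)*√(u + u) = 9 - (-3)*√(2*u) = 9 - (-3)*√2*√u = 9 + 3*√2*√u)
1/(-45231 - k(A)) = 1/(-45231 - (9 + 3*√2*√(-58))) = 1/(-45231 - (9 + 3*√2*(I*√58))) = 1/(-45231 - (9 + 6*I*√29)) = 1/(-45231 + (-9 - 6*I*√29)) = 1/(-45240 - 6*I*√29)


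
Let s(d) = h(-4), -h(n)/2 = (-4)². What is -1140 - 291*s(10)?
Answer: 8172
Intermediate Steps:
h(n) = -32 (h(n) = -2*(-4)² = -2*16 = -32)
s(d) = -32
-1140 - 291*s(10) = -1140 - 291*(-32) = -1140 + 9312 = 8172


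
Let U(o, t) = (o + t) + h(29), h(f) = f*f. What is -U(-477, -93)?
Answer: -271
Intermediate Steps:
h(f) = f**2
U(o, t) = 841 + o + t (U(o, t) = (o + t) + 29**2 = (o + t) + 841 = 841 + o + t)
-U(-477, -93) = -(841 - 477 - 93) = -1*271 = -271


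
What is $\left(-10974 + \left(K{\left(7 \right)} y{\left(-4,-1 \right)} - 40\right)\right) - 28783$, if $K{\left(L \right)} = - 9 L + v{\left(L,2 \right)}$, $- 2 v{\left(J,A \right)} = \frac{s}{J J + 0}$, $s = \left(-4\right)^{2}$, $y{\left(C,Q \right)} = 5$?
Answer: $- \frac{1965528}{49} \approx -40113.0$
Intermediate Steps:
$s = 16$
$v{\left(J,A \right)} = - \frac{8}{J^{2}}$ ($v{\left(J,A \right)} = - \frac{16 \frac{1}{J J + 0}}{2} = - \frac{16 \frac{1}{J^{2} + 0}}{2} = - \frac{16 \frac{1}{J^{2}}}{2} = - \frac{8}{J^{2}}$)
$K{\left(L \right)} = - 9 L - \frac{8}{L^{2}}$
$\left(-10974 + \left(K{\left(7 \right)} y{\left(-4,-1 \right)} - 40\right)\right) - 28783 = \left(-10974 + \left(\left(\left(-9\right) 7 - \frac{8}{49}\right) 5 - 40\right)\right) - 28783 = \left(-10974 + \left(\left(-63 - \frac{8}{49}\right) 5 - 40\right)\right) - 28783 = \left(-10974 - \frac{17435}{49}\right) - 28783 = - \frac{555161}{49} - 28783 = - \frac{1965528}{49}$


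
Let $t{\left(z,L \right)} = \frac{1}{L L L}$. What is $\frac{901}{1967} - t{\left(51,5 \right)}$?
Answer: $\frac{110658}{245875} \approx 0.45006$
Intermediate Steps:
$t{\left(z,L \right)} = \frac{1}{L^{3}}$ ($t{\left(z,L \right)} = \frac{1}{L^{2} L} = \frac{1}{L^{3}}$)
$\frac{901}{1967} - t{\left(51,5 \right)} = \frac{901}{1967} - \frac{1}{125} = \frac{110658}{245875}$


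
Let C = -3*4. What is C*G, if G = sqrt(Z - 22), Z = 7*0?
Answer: -12*I*sqrt(22) ≈ -56.285*I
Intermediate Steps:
Z = 0
G = I*sqrt(22) (G = sqrt(0 - 22) = sqrt(-22) = I*sqrt(22) ≈ 4.6904*I)
C = -12
C*G = -12*I*sqrt(22)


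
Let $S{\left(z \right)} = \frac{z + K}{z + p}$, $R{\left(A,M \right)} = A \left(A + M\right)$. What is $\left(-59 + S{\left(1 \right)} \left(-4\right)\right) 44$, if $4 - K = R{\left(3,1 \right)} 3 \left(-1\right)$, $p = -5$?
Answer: $-792$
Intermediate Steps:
$K = 40$ ($K = 4 - 3 \left(3 + 1\right) 3 \left(-1\right) = 4 - 3 \cdot 4 \cdot 3 \left(-1\right) = 4 - 12 \cdot 3 \left(-1\right) = 4 - 36 \left(-1\right) = 4 - -36 = 4 + 36 = 40$)
$S{\left(z \right)} = \frac{40 + z}{-5 + z}$ ($S{\left(z \right)} = \frac{z + 40}{z - 5} = \frac{40 + z}{-5 + z}$)
$\left(-59 + S{\left(1 \right)} \left(-4\right)\right) 44 = \left(-59 + \frac{40 + 1}{-5 + 1} \left(-4\right)\right) 44 = \left(-59 + \frac{1}{-4} \cdot 41 \left(-4\right)\right) 44 = \left(-59 + \left(- \frac{1}{4}\right) 41 \left(-4\right)\right) 44 = \left(-59 - -41\right) 44 = \left(-59 + 41\right) 44 = \left(-18\right) 44 = -792$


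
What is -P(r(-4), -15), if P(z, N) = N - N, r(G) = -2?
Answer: 0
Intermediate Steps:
P(z, N) = 0
-P(r(-4), -15) = -1*0 = 0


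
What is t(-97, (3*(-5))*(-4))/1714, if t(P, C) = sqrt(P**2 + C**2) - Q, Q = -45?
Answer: 45/1714 + sqrt(13009)/1714 ≈ 0.092799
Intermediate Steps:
t(P, C) = 45 + sqrt(C**2 + P**2) (t(P, C) = sqrt(P**2 + C**2) - 1*(-45) = sqrt(C**2 + P**2) + 45 = 45 + sqrt(C**2 + P**2))
t(-97, (3*(-5))*(-4))/1714 = (45 + sqrt(((3*(-5))*(-4))**2 + (-97)**2))/1714 = (45 + sqrt((-15*(-4))**2 + 9409))*(1/1714) = (45 + sqrt(60**2 + 9409))*(1/1714) = (45 + sqrt(3600 + 9409))*(1/1714) = (45 + sqrt(13009))*(1/1714) = 45/1714 + sqrt(13009)/1714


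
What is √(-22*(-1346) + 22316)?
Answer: 2*√12982 ≈ 227.88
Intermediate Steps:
√(-22*(-1346) + 22316) = √(29612 + 22316) = √51928 = 2*√12982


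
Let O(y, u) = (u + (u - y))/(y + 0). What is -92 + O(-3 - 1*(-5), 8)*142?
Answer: 902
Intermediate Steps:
O(y, u) = (-y + 2*u)/y
-92 + O(-3 - 1*(-5), 8)*142 = -92 + ((-(-3 - 1*(-5)) + 2*8)/(-3 - 1*(-5)))*142 = -92 + ((-(-3 + 5) + 16)/(-3 + 5))*142 = -92 + ((-1*2 + 16)/2)*142 = -92 + ((-2 + 16)/2)*142 = -92 + ((1/2)*14)*142 = -92 + 7*142 = -92 + 994 = 902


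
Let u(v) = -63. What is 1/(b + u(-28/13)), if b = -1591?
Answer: -1/1654 ≈ -0.00060460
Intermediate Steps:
1/(b + u(-28/13)) = 1/(-1591 - 63) = 1/(-1654) = -1/1654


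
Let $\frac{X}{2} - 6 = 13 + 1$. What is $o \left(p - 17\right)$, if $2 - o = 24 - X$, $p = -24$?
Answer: $-738$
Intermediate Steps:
$X = 40$ ($X = 12 + 2 \left(13 + 1\right) = 12 + 2 \cdot 14 = 12 + 28 = 40$)
$o = 18$ ($o = 2 - \left(24 - 40\right) = 2 - -16 = 2 + 16 = 18$)
$o \left(p - 17\right) = 18 \left(-24 - 17\right) = 18 \left(-41\right) = -738$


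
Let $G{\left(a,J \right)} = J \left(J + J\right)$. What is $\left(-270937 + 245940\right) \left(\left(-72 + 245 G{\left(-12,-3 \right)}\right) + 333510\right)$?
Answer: $-8445186456$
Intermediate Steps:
$G{\left(a,J \right)} = 2 J^{2}$ ($G{\left(a,J \right)} = J 2 J = 2 J^{2}$)
$\left(-270937 + 245940\right) \left(\left(-72 + 245 G{\left(-12,-3 \right)}\right) + 333510\right) = \left(-270937 + 245940\right) \left(\left(-72 + 245 \cdot 2 \left(-3\right)^{2}\right) + 333510\right) = - 24997 \left(\left(-72 + 245 \cdot 2 \cdot 9\right) + 333510\right) = - 24997 \left(\left(-72 + 245 \cdot 18\right) + 333510\right) = - 24997 \left(\left(-72 + 4410\right) + 333510\right) = - 24997 \left(4338 + 333510\right) = \left(-24997\right) 337848 = -8445186456$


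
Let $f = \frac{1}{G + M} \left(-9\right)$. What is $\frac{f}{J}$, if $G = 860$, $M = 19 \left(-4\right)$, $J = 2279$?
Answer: $- \frac{9}{1786736} \approx -5.0371 \cdot 10^{-6}$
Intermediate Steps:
$M = -76$
$f = - \frac{9}{784}$ ($f = \frac{1}{860 - 76} \left(-9\right) = \frac{1}{784} \left(-9\right) = - \frac{9}{784} \approx -0.01148$)
$\frac{f}{J} = - \frac{9}{784 \cdot 2279} = \left(- \frac{9}{784}\right) \frac{1}{2279} = - \frac{9}{1786736}$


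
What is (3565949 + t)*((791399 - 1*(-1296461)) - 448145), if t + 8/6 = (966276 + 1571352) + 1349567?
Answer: 36663089483020/3 ≈ 1.2221e+13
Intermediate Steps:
t = 11661581/3 (t = -4/3 + ((966276 + 1571352) + 1349567) = -4/3 + (2537628 + 1349567) = -4/3 + 3887195 = 11661581/3 ≈ 3.8872e+6)
(3565949 + t)*((791399 - 1*(-1296461)) - 448145) = (3565949 + 11661581/3)*((791399 - 1*(-1296461)) - 448145) = 22359428*((791399 + 1296461) - 448145)/3 = 22359428*(2087860 - 448145)/3 = (22359428/3)*1639715 = 36663089483020/3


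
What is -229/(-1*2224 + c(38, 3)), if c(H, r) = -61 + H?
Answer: 229/2247 ≈ 0.10191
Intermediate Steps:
-229/(-1*2224 + c(38, 3)) = -229/(-1*2224 + (-61 + 38)) = -229/(-2224 - 23) = -229/(-2247) = -229*(-1/2247) = 229/2247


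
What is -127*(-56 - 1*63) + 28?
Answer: 15141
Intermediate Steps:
-127*(-56 - 1*63) + 28 = -127*(-56 - 63) + 28 = -127*(-119) + 28 = 15113 + 28 = 15141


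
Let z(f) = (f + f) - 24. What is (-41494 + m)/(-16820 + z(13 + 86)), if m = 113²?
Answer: 28725/16646 ≈ 1.7256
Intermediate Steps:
m = 12769
z(f) = -24 + 2*f (z(f) = 2*f - 24 = -24 + 2*f)
(-41494 + m)/(-16820 + z(13 + 86)) = (-41494 + 12769)/(-16820 + (-24 + 2*(13 + 86))) = -28725/(-16820 + (-24 + 2*99)) = -28725/(-16820 + (-24 + 198)) = -28725/(-16820 + 174) = -28725/(-16646) = -28725*(-1/16646) = 28725/16646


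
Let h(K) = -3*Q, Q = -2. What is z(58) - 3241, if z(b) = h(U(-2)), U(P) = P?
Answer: -3235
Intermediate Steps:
h(K) = 6 (h(K) = -3*(-2) = 6)
z(b) = 6
z(58) - 3241 = 6 - 3241 = -3235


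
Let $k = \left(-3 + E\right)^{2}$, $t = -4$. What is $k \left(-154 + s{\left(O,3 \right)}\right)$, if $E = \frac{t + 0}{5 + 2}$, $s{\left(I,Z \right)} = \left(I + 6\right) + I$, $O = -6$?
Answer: $- \frac{100000}{49} \approx -2040.8$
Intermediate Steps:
$s{\left(I,Z \right)} = 6 + 2 I$ ($s{\left(I,Z \right)} = \left(6 + I\right) + I = 6 + 2 I$)
$E = - \frac{4}{7}$ ($E = \frac{-4 + 0}{5 + 2} = - \frac{4}{7} \approx -0.57143$)
$k = \frac{625}{49}$ ($k = \left(-3 - \frac{4}{7}\right)^{2} = \left(- \frac{25}{7}\right)^{2} = \frac{625}{49} \approx 12.755$)
$k \left(-154 + s{\left(O,3 \right)}\right) = \frac{625 \left(-154 + \left(6 + 2 \left(-6\right)\right)\right)}{49} = \frac{625 \left(-154 + \left(6 - 12\right)\right)}{49} = \frac{625 \left(-154 - 6\right)}{49} = \frac{625}{49} \left(-160\right) = - \frac{100000}{49}$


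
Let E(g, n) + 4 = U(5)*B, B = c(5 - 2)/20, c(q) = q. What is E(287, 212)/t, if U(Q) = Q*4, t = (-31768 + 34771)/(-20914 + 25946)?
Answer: -5032/3003 ≈ -1.6757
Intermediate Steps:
t = 3003/5032 ≈ 0.59678
U(Q) = 4*Q
B = 3/20 (B = (5 - 2)/20 = 3*(1/20) = 3/20 ≈ 0.15000)
E(g, n) = -1 (E(g, n) = -4 + (4*5)*(3/20) = -4 + 20*(3/20) = -4 + 3 = -1)
E(287, 212)/t = -1/3003/5032 = -1*5032/3003 = -5032/3003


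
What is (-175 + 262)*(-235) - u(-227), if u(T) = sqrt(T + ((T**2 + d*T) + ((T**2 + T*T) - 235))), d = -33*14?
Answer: -20445 - sqrt(258999) ≈ -20954.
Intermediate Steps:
d = -462
u(T) = sqrt(-235 - 461*T + 3*T**2) (u(T) = sqrt(T + ((T**2 - 462*T) + ((T**2 + T*T) - 235))) = sqrt(T + ((T**2 - 462*T) + ((T**2 + T**2) - 235))) = sqrt(T + ((T**2 - 462*T) + (2*T**2 - 235))) = sqrt(T + ((T**2 - 462*T) + (-235 + 2*T**2))) = sqrt(T + (-235 - 462*T + 3*T**2)) = sqrt(-235 - 461*T + 3*T**2))
(-175 + 262)*(-235) - u(-227) = (-175 + 262)*(-235) - sqrt(-235 - 461*(-227) + 3*(-227)**2) = 87*(-235) - sqrt(-235 + 104647 + 3*51529) = -20445 - sqrt(-235 + 104647 + 154587) = -20445 - sqrt(258999)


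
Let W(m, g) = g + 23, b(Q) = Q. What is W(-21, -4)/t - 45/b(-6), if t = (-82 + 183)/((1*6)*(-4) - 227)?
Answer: -8023/202 ≈ -39.718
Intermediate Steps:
W(m, g) = 23 + g
t = -101/251 (t = 101/(6*(-4) - 227) = 101/(-24 - 227) = 101/(-251) = 101*(-1/251) = -101/251 ≈ -0.40239)
W(-21, -4)/t - 45/b(-6) = (23 - 4)/(-101/251) - 45/(-6) = 19*(-251/101) - 45*(-1/6) = -4769/101 + 15/2 = -8023/202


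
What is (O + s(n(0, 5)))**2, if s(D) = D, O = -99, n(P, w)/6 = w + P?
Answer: 4761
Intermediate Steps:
n(P, w) = 6*P + 6*w (n(P, w) = 6*(w + P) = 6*(P + w) = 6*P + 6*w)
(O + s(n(0, 5)))**2 = (-99 + (6*0 + 6*5))**2 = (-99 + (0 + 30))**2 = (-99 + 30)**2 = (-69)**2 = 4761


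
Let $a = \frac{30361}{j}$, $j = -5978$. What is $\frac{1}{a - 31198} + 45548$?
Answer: $\frac{8496159757762}{186532005} \approx 45548.0$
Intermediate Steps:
$a = - \frac{30361}{5978}$ ($a = \frac{30361}{-5978} = 30361 \left(- \frac{1}{5978}\right) = - \frac{30361}{5978} \approx -5.0788$)
$\frac{1}{a - 31198} + 45548 = \frac{1}{- \frac{30361}{5978} - 31198} + 45548 = \frac{1}{- \frac{186532005}{5978}} + 45548 = - \frac{5978}{186532005} + 45548 = \frac{8496159757762}{186532005}$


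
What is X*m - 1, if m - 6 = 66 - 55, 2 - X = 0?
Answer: 33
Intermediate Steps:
X = 2 (X = 2 - 1*0 = 2 + 0 = 2)
m = 17 (m = 6 + (66 - 55) = 6 + 11 = 17)
X*m - 1 = 2*17 - 1 = 34 - 1 = 33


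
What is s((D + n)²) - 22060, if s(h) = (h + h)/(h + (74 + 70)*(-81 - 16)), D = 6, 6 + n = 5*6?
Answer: -8007830/363 ≈ -22060.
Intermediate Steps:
n = 24 (n = -6 + 5*6 = -6 + 30 = 24)
s(h) = 2*h/(-13968 + h) (s(h) = (2*h)/(h + 144*(-97)) = (2*h)/(h - 13968) = (2*h)/(-13968 + h) = 2*h/(-13968 + h))
s((D + n)²) - 22060 = 2*(6 + 24)²/(-13968 + (6 + 24)²) - 22060 = 2*30²/(-13968 + 30²) - 22060 = 2*900/(-13968 + 900) - 22060 = 2*900/(-13068) - 22060 = 2*900*(-1/13068) - 22060 = -50/363 - 22060 = -8007830/363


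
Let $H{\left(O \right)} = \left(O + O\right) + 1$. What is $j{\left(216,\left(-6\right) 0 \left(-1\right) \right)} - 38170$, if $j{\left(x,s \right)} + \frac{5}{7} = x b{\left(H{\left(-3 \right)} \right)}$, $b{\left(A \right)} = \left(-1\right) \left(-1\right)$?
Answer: $- \frac{265683}{7} \approx -37955.0$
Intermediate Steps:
$H{\left(O \right)} = 1 + 2 O$ ($H{\left(O \right)} = 2 O + 1 = 1 + 2 O$)
$b{\left(A \right)} = 1$
$j{\left(x,s \right)} = - \frac{5}{7} + x$ ($j{\left(x,s \right)} = - \frac{5}{7} + x 1 = - \frac{5}{7} + x$)
$j{\left(216,\left(-6\right) 0 \left(-1\right) \right)} - 38170 = \left(- \frac{5}{7} + 216\right) - 38170 = \frac{1507}{7} - 38170 = - \frac{265683}{7}$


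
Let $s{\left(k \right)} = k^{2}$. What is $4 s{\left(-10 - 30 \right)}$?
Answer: $6400$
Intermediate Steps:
$4 s{\left(-10 - 30 \right)} = 4 \left(-10 - 30\right)^{2} = 4 \left(-40\right)^{2} = 4 \cdot 1600 = 6400$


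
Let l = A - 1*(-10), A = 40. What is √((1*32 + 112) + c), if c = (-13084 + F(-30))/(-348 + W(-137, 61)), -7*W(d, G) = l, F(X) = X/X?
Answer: √1117618590/2486 ≈ 13.448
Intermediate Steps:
l = 50 (l = 40 - 1*(-10) = 40 + 10 = 50)
F(X) = 1
W(d, G) = -50/7 (W(d, G) = -⅐*50 = -50/7)
c = 91581/2486 (c = (-13084 + 1)/(-348 - 50/7) = -13083/(-2486/7) = -13083*(-7/2486) = 91581/2486 ≈ 36.839)
√((1*32 + 112) + c) = √((1*32 + 112) + 91581/2486) = √((32 + 112) + 91581/2486) = √(144 + 91581/2486) = √(449565/2486) = √1117618590/2486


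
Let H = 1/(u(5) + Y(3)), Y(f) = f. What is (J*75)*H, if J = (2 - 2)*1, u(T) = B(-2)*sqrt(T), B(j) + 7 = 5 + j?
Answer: 0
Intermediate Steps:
B(j) = -2 + j (B(j) = -7 + (5 + j) = -2 + j)
u(T) = -4*sqrt(T) (u(T) = (-2 - 2)*sqrt(T) = -4*sqrt(T))
J = 0 (J = 0*1 = 0)
H = 1/(3 - 4*sqrt(5)) (H = 1/(-4*sqrt(5) + 3) = 1/(3 - 4*sqrt(5)) ≈ -0.16823)
(J*75)*H = (0*75)*(-3/71 - 4*sqrt(5)/71) = 0*(-3/71 - 4*sqrt(5)/71) = 0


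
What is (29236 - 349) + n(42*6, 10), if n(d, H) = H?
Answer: 28897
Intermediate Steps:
(29236 - 349) + n(42*6, 10) = (29236 - 349) + 10 = 28887 + 10 = 28897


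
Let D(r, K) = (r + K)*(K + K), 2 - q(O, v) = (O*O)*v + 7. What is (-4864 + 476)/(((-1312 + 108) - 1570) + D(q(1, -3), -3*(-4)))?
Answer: 2194/1267 ≈ 1.7316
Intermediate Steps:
q(O, v) = -5 - v*O**2 (q(O, v) = 2 - ((O*O)*v + 7) = 2 - (O**2*v + 7) = 2 - (v*O**2 + 7) = 2 - (7 + v*O**2) = 2 + (-7 - v*O**2) = -5 - v*O**2)
D(r, K) = 2*K*(K + r) (D(r, K) = (K + r)*(2*K) = 2*K*(K + r))
(-4864 + 476)/(((-1312 + 108) - 1570) + D(q(1, -3), -3*(-4))) = (-4864 + 476)/(((-1312 + 108) - 1570) + 2*(-3*(-4))*(-3*(-4) + (-5 - 1*(-3)*1**2))) = -4388/((-1204 - 1570) + 2*12*(12 + (-5 - 1*(-3)*1))) = -4388/(-2774 + 2*12*(12 + (-5 + 3))) = -4388/(-2774 + 2*12*(12 - 2)) = -4388/(-2774 + 2*12*10) = -4388/(-2774 + 240) = -4388/(-2534) = -4388*(-1/2534) = 2194/1267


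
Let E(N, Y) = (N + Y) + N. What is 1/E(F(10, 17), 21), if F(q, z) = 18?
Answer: 1/57 ≈ 0.017544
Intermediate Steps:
E(N, Y) = Y + 2*N
1/E(F(10, 17), 21) = 1/(21 + 2*18) = 1/(21 + 36) = 1/57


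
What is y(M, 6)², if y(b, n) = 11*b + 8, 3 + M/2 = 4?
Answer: 900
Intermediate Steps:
M = 2 (M = -6 + 2*4 = -6 + 8 = 2)
y(b, n) = 8 + 11*b
y(M, 6)² = (8 + 11*2)² = (8 + 22)² = 30² = 900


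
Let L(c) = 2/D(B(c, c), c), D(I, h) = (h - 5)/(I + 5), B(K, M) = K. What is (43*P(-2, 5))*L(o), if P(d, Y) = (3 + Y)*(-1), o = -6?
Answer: -688/11 ≈ -62.545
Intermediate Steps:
D(I, h) = (-5 + h)/(5 + I)
P(d, Y) = -3 - Y
L(c) = 2*(5 + c)/(-5 + c) (L(c) = 2/(((-5 + c)/(5 + c))) = 2*((5 + c)/(-5 + c)) = 2*(5 + c)/(-5 + c))
(43*P(-2, 5))*L(o) = (43*(-3 - 1*5))*(2*(5 - 6)/(-5 - 6)) = (43*(-3 - 5))*(2*(-1)/(-11)) = (43*(-8))*(2*(-1/11)*(-1)) = -344*2/11 = -688/11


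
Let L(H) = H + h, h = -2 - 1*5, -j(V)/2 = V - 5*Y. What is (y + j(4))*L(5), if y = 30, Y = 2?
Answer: -84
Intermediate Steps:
j(V) = 20 - 2*V (j(V) = -2*(V - 5*2) = -2*(V - 10) = -2*(-10 + V) = 20 - 2*V)
h = -7 (h = -2 - 5 = -7)
L(H) = -7 + H (L(H) = H - 7 = -7 + H)
(y + j(4))*L(5) = (30 + (20 - 2*4))*(-7 + 5) = (30 + (20 - 8))*(-2) = (30 + 12)*(-2) = 42*(-2) = -84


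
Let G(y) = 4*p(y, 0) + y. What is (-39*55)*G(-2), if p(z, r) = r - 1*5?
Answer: 47190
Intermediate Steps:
p(z, r) = -5 + r (p(z, r) = r - 5 = -5 + r)
G(y) = -20 + y (G(y) = 4*(-5 + 0) + y = 4*(-5) + y = -20 + y)
(-39*55)*G(-2) = (-39*55)*(-20 - 2) = -2145*(-22) = 47190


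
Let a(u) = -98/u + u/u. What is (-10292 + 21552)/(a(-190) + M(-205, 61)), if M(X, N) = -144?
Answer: -267425/3384 ≈ -79.026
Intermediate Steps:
a(u) = 1 - 98/u (a(u) = -98/u + 1 = 1 - 98/u)
(-10292 + 21552)/(a(-190) + M(-205, 61)) = (-10292 + 21552)/((-98 - 190)/(-190) - 144) = 11260/(-1/190*(-288) - 144) = 11260/(144/95 - 144) = 11260/(-13536/95) = 11260*(-95/13536) = -267425/3384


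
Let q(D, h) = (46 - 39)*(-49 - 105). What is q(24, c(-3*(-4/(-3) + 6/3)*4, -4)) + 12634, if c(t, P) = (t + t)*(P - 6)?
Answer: 11556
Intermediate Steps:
c(t, P) = 2*t*(-6 + P) (c(t, P) = (2*t)*(-6 + P) = 2*t*(-6 + P))
q(D, h) = -1078 (q(D, h) = 7*(-154) = -1078)
q(24, c(-3*(-4/(-3) + 6/3)*4, -4)) + 12634 = -1078 + 12634 = 11556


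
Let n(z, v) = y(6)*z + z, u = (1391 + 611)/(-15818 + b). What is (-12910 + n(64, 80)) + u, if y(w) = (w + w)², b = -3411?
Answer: -9971896/2747 ≈ -3630.1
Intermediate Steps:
u = -286/2747 (u = (1391 + 611)/(-15818 - 3411) = 2002/(-19229) = 2002*(-1/19229) = -286/2747 ≈ -0.10411)
y(w) = 4*w² (y(w) = (2*w)² = 4*w²)
n(z, v) = 145*z (n(z, v) = (4*6²)*z + z = (4*36)*z + z = 144*z + z = 145*z)
(-12910 + n(64, 80)) + u = (-12910 + 145*64) - 286/2747 = (-12910 + 9280) - 286/2747 = -3630 - 286/2747 = -9971896/2747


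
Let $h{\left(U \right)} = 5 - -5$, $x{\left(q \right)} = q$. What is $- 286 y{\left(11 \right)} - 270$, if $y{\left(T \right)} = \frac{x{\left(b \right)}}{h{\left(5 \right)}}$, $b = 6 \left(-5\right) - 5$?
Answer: $731$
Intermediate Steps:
$b = -35$ ($b = -30 - 5 = -35$)
$h{\left(U \right)} = 10$ ($h{\left(U \right)} = 5 + 5 = 10$)
$y{\left(T \right)} = - \frac{7}{2}$ ($y{\left(T \right)} = - \frac{35}{10} = \left(-35\right) \frac{1}{10} = - \frac{7}{2}$)
$- 286 y{\left(11 \right)} - 270 = \left(-286\right) \left(- \frac{7}{2}\right) - 270 = 1001 - 270 = 731$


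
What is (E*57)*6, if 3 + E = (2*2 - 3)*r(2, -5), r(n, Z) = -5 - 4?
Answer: -4104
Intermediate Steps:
r(n, Z) = -9
E = -12 (E = -3 + (2*2 - 3)*(-9) = -3 + (4 - 3)*(-9) = -3 + 1*(-9) = -3 - 9 = -12)
(E*57)*6 = -12*57*6 = -684*6 = -4104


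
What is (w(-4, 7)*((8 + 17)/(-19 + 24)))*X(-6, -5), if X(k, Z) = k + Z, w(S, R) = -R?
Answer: 385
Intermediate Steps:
X(k, Z) = Z + k
(w(-4, 7)*((8 + 17)/(-19 + 24)))*X(-6, -5) = ((-1*7)*((8 + 17)/(-19 + 24)))*(-5 - 6) = -175/5*(-11) = -7*5*(-11) = -35*(-11) = 385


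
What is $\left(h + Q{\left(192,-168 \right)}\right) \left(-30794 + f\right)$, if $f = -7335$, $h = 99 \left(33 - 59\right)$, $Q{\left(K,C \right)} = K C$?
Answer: $1328033070$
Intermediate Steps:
$Q{\left(K,C \right)} = C K$
$h = -2574$ ($h = 99 \left(-26\right) = -2574$)
$\left(h + Q{\left(192,-168 \right)}\right) \left(-30794 + f\right) = \left(-2574 - 32256\right) \left(-30794 - 7335\right) = \left(-2574 - 32256\right) \left(-38129\right) = \left(-34830\right) \left(-38129\right) = 1328033070$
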